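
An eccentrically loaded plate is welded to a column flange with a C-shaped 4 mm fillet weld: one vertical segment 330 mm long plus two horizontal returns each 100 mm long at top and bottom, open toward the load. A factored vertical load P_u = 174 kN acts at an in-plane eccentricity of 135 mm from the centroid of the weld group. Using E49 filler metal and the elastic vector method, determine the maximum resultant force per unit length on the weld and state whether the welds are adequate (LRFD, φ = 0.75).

E49XX → F_EXX = 490 MPa.
Total weld length L_w = 530 mm. Treat welds as unit-width lines.
Centroid: x̄ = 2×100×50 / 530 = 18.87 mm from the vertical weld.
Polar moment about centroid: J = I_x + I_y = [330³/12 + 2×100×165²] + [330×18.87² + 2(100³/12 + 100×31.13²)] = 8918000 mm³.
Direct shear f_v = P/L_w = 174×10³ / 530 = 328.3 N/mm (vertical).
Torsion M = P·e = 174×10³ × 135 = 23490000 N·mm.
Critical point at (x, y) = (81.13, 165) from centroid. f_tx = M·y/J = 434.6 N/mm; f_ty = M·x/J = 213.7 N/mm.
Resultant f_max = √[f_tx² + (f_v + f_ty)²] = √[434.6² + (328.3 + 213.7)²] = 694.7 N/mm.
Capacity per unit length: φr_n = 0.75 × 0.6 × 490 × (0.707 × 4) = 623.6 N/mm.
694.7 > 623.6 → NOT adequate.

f_max ≈ 695 N/mm; NOT adequate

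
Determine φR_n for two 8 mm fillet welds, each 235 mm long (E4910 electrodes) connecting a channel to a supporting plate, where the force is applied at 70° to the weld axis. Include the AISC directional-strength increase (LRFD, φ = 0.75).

φR_n ≈ 853 kN

E49XX → F_EXX = 490 MPa.
t_e = 0.707 × 8 = 5.656 mm; A_we = 5.656 × 470 = 2658 mm².
Directional factor: 1.0 + 0.5 sin^1.5(70°) = 1.455.
F_nw = 0.6 × 490 × 1.455 = 427.9 MPa.
φR_n = 0.75 × 427.9 × 2658 × 10⁻³ = 853.1 kN.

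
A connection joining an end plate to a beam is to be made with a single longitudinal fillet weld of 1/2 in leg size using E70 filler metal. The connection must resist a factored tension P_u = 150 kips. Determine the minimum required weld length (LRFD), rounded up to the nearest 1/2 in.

E70XX → F_EXX = 70 ksi.
Throat t_e = 0.707 × 0.5 = 0.3535 in.
φr_n = 0.75 × 0.6 × 70 × 0.3535 = 11.14 kips/in.
L_req = P_u / φr_n = 150 / 11.14 = 13.47 in total.
Round up → use L = 13.5 in.

L = 13.5 in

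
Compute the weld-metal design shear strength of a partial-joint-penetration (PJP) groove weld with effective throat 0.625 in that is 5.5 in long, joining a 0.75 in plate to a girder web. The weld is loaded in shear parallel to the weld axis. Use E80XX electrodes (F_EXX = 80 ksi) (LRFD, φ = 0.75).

φR_n ≈ 124 kips

Effective throat (given) t_e = 0.625 in.
A_we = 0.625 × 5.5 = 3.438 in².
F_nw = 0.6 F_EXX = 48 ksi.
φR_n = 0.75 × 48 × 3.438 = 123.8 kips.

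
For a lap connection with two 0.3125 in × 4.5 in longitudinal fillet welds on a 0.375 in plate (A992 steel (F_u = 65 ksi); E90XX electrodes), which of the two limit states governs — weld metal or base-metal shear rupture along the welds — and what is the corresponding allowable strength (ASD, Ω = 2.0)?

R_n/Ω ≈ 53.7 kips (weld metal governs)

E90XX → F_EXX = 90 ksi.
t_e = 0.707 × 0.3125 = 0.2209 in; L = 9 in.
Weld metal: R_n/Ω = (1/2.0) × 0.6 × 90 × 0.2209 × 9 = 53.69 kips.
Base metal (shear rupture): R_n/Ω = (1/2.0) × 0.6 × 65 × 0.375 × 9 = 65.81 kips.
Governing: weld metal.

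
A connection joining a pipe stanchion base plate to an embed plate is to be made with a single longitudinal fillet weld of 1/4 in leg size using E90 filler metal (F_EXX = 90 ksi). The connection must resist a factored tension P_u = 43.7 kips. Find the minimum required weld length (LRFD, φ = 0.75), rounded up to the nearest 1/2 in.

Throat t_e = 0.707 × 0.25 = 0.1767 in.
φr_n = 0.75 × 0.6 × 90 × 0.1767 = 7.158 kips/in.
L_req = P_u / φr_n = 43.7 / 7.158 = 6.105 in total.
Round up → use L = 6.5 in.

L = 6.5 in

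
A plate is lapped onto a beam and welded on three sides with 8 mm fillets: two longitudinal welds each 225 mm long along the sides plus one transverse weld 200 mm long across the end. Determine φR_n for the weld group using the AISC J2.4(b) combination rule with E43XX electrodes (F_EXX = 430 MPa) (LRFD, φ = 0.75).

t_e = 0.707 × 8 = 5.656 mm.
R_nwl = 0.6 × 430 × 5.656 × 450 × 10⁻³ = 656.7 kN (longitudinal, 2 welds).
R_nwt = 0.6 × 430 × 5.656 × 200 × 10⁻³ = 291.8 kN (transverse, base value).
(i) R_nwl + R_nwt = 948.5 kN; (ii) 0.85 R_nwl + 1.5 R_nwt = 995.9 kN.
R_n = max = 995.9 kN [governs: (ii)]; φR_n = 747 kN.

φR_n ≈ 747 kN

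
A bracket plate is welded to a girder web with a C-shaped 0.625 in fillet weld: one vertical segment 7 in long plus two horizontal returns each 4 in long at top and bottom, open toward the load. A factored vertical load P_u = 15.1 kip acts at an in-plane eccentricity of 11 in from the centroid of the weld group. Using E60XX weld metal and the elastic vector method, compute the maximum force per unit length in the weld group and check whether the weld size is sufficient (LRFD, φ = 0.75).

E60XX → F_EXX = 60 ksi.
Total weld length L_w = 15 in. Treat welds as unit-width lines.
Centroid: x̄ = 2×4×2 / 15 = 1.067 in from the vertical weld.
Polar moment about centroid: J = I_x + I_y = [7³/12 + 2×4×3.5²] + [7×1.067² + 2(4³/12 + 4×0.9333²)] = 152.2 in³.
Direct shear f_v = P/L_w = 15.1 / 15 = 1.007 kip/in (vertical).
Torsion M = P·e = 15.1 × 11 = 166.1 kip·in.
Critical point at (x, y) = (2.933, 3.5) from centroid. f_tx = M·y/J = 3.82 kip/in; f_ty = M·x/J = 3.202 kip/in.
Resultant f_max = √[f_tx² + (f_v + f_ty)²] = √[3.82² + (1.007 + 3.202)²] = 5.684 kip/in.
Capacity per unit length: φr_n = 0.75 × 0.6 × 60 × (0.707 × 0.625) = 11.93 kip/in.
5.684 ≤ 11.93 → adequate.

f_max ≈ 5.68 kip/in; adequate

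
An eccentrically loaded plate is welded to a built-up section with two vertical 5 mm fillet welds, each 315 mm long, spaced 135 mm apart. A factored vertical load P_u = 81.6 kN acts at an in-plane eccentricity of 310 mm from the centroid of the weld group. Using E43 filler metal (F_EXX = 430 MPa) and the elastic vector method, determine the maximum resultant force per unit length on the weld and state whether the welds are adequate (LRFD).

Total weld length L_w = 630 mm. Treat welds as unit-width lines.
Polar moment about centroid: J = 2[d³/12 + d(b/2)²] = 2[315³/12 + 315×67.5²] = 8080000 mm³.
Direct shear f_v = P/L_w = 81.6×10³ / 630 = 129.5 N/mm (vertical).
Torsion M = P·e = 81.6×10³ × 310 = 25296000 N·mm.
Critical point at (x, y) = (67.5, 157.5) from centroid. f_tx = M·y/J = 493.1 N/mm; f_ty = M·x/J = 211.3 N/mm.
Resultant f_max = √[f_tx² + (f_v + f_ty)²] = √[493.1² + (129.5 + 211.3)²] = 599.4 N/mm.
Capacity per unit length: φr_n = 0.75 × 0.6 × 430 × (0.707 × 5) = 684 N/mm.
599.4 ≤ 684 → adequate.

f_max ≈ 599 N/mm; adequate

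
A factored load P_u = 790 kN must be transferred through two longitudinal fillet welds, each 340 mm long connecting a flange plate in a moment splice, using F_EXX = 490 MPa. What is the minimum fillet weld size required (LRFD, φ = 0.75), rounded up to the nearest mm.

w = 8 mm

Total weld length L = 680 mm.
Required throat t_e = P_u / (φ × 0.6 F_EXX × L) = 790 / (0.75 × 0.6 × 490 × 680 × 10⁻³) = 5.269 mm.
Required leg w = t_e / 0.707 = 7.452 mm → use 8 mm.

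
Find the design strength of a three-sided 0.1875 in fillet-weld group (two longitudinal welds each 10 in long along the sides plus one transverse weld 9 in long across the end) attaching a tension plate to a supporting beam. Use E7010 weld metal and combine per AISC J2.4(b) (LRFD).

E70XX → F_EXX = 70 ksi.
t_e = 0.707 × 0.1875 = 0.1326 in.
R_nwl = 0.6 × 70 × 0.1326 × 20 = 111.4 kips (longitudinal, 2 welds).
R_nwt = 0.6 × 70 × 0.1326 × 9 = 50.11 kips (transverse, base value).
(i) R_nwl + R_nwt = 161.5 kips; (ii) 0.85 R_nwl + 1.5 R_nwt = 169.8 kips.
R_n = max = 169.8 kips [governs: (ii)]; φR_n = 127.4 kips.

φR_n ≈ 127 kips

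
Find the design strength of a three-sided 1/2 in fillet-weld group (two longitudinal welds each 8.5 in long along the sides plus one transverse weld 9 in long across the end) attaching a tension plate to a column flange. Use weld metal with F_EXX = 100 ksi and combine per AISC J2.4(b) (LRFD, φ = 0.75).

t_e = 0.707 × 0.5 = 0.3535 in.
R_nwl = 0.6 × 100 × 0.3535 × 17 = 360.6 kips (longitudinal, 2 welds).
R_nwt = 0.6 × 100 × 0.3535 × 9 = 190.9 kips (transverse, base value).
(i) R_nwl + R_nwt = 551.5 kips; (ii) 0.85 R_nwl + 1.5 R_nwt = 592.8 kips.
R_n = max = 592.8 kips [governs: (ii)]; φR_n = 444.6 kips.

φR_n ≈ 445 kips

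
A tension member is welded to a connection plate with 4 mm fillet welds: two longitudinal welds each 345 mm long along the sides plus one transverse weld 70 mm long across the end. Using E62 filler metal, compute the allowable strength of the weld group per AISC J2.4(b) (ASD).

E62XX → F_EXX = 620 MPa.
t_e = 0.707 × 4 = 2.828 mm.
R_nwl = 0.6 × 620 × 2.828 × 690 × 10⁻³ = 725.9 kN (longitudinal, 2 welds).
R_nwt = 0.6 × 620 × 2.828 × 70 × 10⁻³ = 73.64 kN (transverse, base value).
(i) R_nwl + R_nwt = 799.5 kN; (ii) 0.85 R_nwl + 1.5 R_nwt = 727.5 kN.
R_n = max = 799.5 kN [governs: (i)]; R_n/Ω = 399.8 kN.

R_n/Ω ≈ 400 kN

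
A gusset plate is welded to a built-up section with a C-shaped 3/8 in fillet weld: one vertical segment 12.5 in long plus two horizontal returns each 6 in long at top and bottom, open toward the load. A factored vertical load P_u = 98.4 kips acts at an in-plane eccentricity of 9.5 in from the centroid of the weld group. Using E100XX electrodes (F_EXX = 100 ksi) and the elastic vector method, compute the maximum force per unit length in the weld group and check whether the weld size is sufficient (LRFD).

Total weld length L_w = 24.5 in. Treat welds as unit-width lines.
Centroid: x̄ = 2×6×3 / 24.5 = 1.469 in from the vertical weld.
Polar moment about centroid: J = I_x + I_y = [12.5³/12 + 2×6×6.25²] + [12.5×1.469² + 2(6³/12 + 6×1.531²)] = 722.6 in³.
Direct shear f_v = P/L_w = 98.4 / 24.5 = 4.016 kip/in (vertical).
Torsion M = P·e = 98.4 × 9.5 = 934.8 kip·in.
Critical point at (x, y) = (4.531, 6.25) from centroid. f_tx = M·y/J = 8.085 kip/in; f_ty = M·x/J = 5.861 kip/in.
Resultant f_max = √[f_tx² + (f_v + f_ty)²] = √[8.085² + (4.016 + 5.861)²] = 12.76 kip/in.
Capacity per unit length: φr_n = 0.75 × 0.6 × 100 × (0.707 × 0.375) = 11.93 kip/in.
12.76 > 11.93 → NOT adequate.

f_max ≈ 12.8 kip/in; NOT adequate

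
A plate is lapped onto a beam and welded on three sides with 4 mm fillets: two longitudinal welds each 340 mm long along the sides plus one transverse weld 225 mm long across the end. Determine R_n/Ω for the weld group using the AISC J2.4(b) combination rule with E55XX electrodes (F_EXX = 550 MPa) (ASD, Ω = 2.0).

R_n/Ω ≈ 427 kN

t_e = 0.707 × 4 = 2.828 mm.
R_nwl = 0.6 × 550 × 2.828 × 680 × 10⁻³ = 634.6 kN (longitudinal, 2 welds).
R_nwt = 0.6 × 550 × 2.828 × 225 × 10⁻³ = 210 kN (transverse, base value).
(i) R_nwl + R_nwt = 844.6 kN; (ii) 0.85 R_nwl + 1.5 R_nwt = 854.4 kN.
R_n = max = 854.4 kN [governs: (ii)]; R_n/Ω = 427.2 kN.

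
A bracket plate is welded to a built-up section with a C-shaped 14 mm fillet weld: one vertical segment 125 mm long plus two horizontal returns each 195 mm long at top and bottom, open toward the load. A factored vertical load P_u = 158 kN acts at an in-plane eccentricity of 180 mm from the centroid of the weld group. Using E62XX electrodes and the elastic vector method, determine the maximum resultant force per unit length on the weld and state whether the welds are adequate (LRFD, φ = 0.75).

f_max ≈ 1290 N/mm; adequate

E62XX → F_EXX = 620 MPa.
Total weld length L_w = 515 mm. Treat welds as unit-width lines.
Centroid: x̄ = 2×195×97.5 / 515 = 73.83 mm from the vertical weld.
Polar moment about centroid: J = I_x + I_y = [125³/12 + 2×195×62.5²] + [125×73.83² + 2(195³/12 + 195×23.67²)] = 3822000 mm³.
Direct shear f_v = P/L_w = 158×10³ / 515 = 306.8 N/mm (vertical).
Torsion M = P·e = 158×10³ × 180 = 28440000 N·mm.
Critical point at (x, y) = (121.2, 62.5) from centroid. f_tx = M·y/J = 465.1 N/mm; f_ty = M·x/J = 901.6 N/mm.
Resultant f_max = √[f_tx² + (f_v + f_ty)²] = √[465.1² + (306.8 + 901.6)²] = 1295 N/mm.
Capacity per unit length: φr_n = 0.75 × 0.6 × 620 × (0.707 × 14) = 2762 N/mm.
1295 ≤ 2762 → adequate.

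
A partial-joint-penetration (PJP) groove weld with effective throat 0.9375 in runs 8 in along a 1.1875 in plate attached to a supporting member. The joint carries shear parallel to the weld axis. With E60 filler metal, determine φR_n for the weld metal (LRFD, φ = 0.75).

φR_n ≈ 202 kip

E60XX → F_EXX = 60 ksi.
Effective throat (given) t_e = 0.9375 in.
A_we = 0.9375 × 8 = 7.5 in².
F_nw = 0.6 F_EXX = 36 ksi.
φR_n = 0.75 × 36 × 7.5 = 202.5 kip.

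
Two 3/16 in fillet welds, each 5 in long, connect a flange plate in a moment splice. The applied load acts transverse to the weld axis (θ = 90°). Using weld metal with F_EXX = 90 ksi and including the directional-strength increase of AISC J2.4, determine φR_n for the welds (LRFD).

t_e = 0.707 × 0.1875 = 0.1326 in; A_we = 0.1326 × 10 = 1.326 in².
Directional factor: 1.0 + 0.5 sin^1.5(90°) = 1.5.
F_nw = 0.6 × 90 × 1.5 = 81 ksi.
φR_n = 0.75 × 81 × 1.326 = 80.53 kips.

φR_n ≈ 80.5 kips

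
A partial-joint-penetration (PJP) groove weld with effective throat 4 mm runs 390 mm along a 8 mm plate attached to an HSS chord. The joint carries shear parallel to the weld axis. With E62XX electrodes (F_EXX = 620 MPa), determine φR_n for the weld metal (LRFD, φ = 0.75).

Effective throat (given) t_e = 4 mm.
A_we = 4 × 390 = 1560 mm².
F_nw = 0.6 F_EXX = 372 MPa.
φR_n = 0.75 × 372 × 1560 × 10⁻³ = 435.2 kN.

φR_n ≈ 435 kN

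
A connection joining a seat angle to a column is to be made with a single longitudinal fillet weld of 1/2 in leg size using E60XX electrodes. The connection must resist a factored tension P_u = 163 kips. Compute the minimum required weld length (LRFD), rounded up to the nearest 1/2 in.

E60XX → F_EXX = 60 ksi.
Throat t_e = 0.707 × 0.5 = 0.3535 in.
φr_n = 0.75 × 0.6 × 60 × 0.3535 = 9.544 kips/in.
L_req = P_u / φr_n = 163 / 9.544 = 17.08 in total.
Round up → use L = 17.5 in.

L = 17.5 in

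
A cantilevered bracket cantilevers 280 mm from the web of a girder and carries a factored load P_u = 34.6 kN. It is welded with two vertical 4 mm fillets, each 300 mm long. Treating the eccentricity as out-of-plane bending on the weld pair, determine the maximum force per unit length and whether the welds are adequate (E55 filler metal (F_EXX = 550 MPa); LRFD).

f_max ≈ 328 N/mm; adequate

L_w = 2 × 300 = 600 mm; section modulus (unit throat) S = 2 × L²/6 = 30000 mm².
Direct shear f_v = P/L_w = 34.6×10³/600 = 57.67 N/mm.
Moment M = P × e = 34.6×10³ × 280 = 9688000 N·mm; bending f_b = M/S = 322.9 N/mm.
f_max = √(f_v² + f_b²) = √(57.67² + 322.9²) = 328 N/mm.
φr_n = 0.75 × 0.6 × 550 × (0.707 × 4) = 699.9 N/mm → adequate.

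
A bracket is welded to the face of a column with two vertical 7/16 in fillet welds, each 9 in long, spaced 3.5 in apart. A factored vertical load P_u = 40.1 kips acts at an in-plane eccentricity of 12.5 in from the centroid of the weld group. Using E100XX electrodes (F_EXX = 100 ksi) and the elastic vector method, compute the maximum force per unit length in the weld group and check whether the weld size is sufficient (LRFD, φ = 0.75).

f_max ≈ 14.7 kip/in; NOT adequate

Total weld length L_w = 18 in. Treat welds as unit-width lines.
Polar moment about centroid: J = 2[d³/12 + d(b/2)²] = 2[9³/12 + 9×1.75²] = 176.6 in³.
Direct shear f_v = P/L_w = 40.1 / 18 = 2.228 kip/in (vertical).
Torsion M = P·e = 40.1 × 12.5 = 501.25 kip·in.
Critical point at (x, y) = (1.75, 4.5) from centroid. f_tx = M·y/J = 12.77 kip/in; f_ty = M·x/J = 4.966 kip/in.
Resultant f_max = √[f_tx² + (f_v + f_ty)²] = √[12.77² + (2.228 + 4.966)²] = 14.66 kip/in.
Capacity per unit length: φr_n = 0.75 × 0.6 × 100 × (0.707 × 0.4375) = 13.92 kip/in.
14.66 > 13.92 → NOT adequate.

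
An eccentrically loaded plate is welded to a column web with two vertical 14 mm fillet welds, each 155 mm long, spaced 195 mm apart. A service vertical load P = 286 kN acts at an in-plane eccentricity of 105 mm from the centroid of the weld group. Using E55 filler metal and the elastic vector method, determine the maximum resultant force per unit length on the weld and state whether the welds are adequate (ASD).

f_max ≈ 1860 N/mm; NOT adequate

E55XX → F_EXX = 550 MPa.
Total weld length L_w = 310 mm. Treat welds as unit-width lines.
Polar moment about centroid: J = 2[d³/12 + d(b/2)²] = 2[155³/12 + 155×97.5²] = 3568000 mm³.
Direct shear f_v = P/L_w = 286×10³ / 310 = 922.6 N/mm (vertical).
Torsion M = P·e = 286×10³ × 105 = 30030000 N·mm.
Critical point at (x, y) = (97.5, 77.5) from centroid. f_tx = M·y/J = 652.4 N/mm; f_ty = M·x/J = 820.7 N/mm.
Resultant f_max = √[f_tx² + (f_v + f_ty)²] = √[652.4² + (922.6 + 820.7)²] = 1861 N/mm.
Capacity per unit length: r_n/Ω = (1/2.0) × 0.6 × 550 × (0.707 × 14) = 1633 N/mm.
1861 > 1633 → NOT adequate.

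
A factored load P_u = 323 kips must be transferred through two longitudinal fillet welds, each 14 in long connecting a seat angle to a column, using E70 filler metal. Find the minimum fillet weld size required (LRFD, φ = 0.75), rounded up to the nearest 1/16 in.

E70XX → F_EXX = 70 ksi.
Total weld length L = 28 in.
Required throat t_e = P_u / (φ × 0.6 F_EXX × L) = 323 / (0.75 × 0.6 × 70 × 28) = 0.3662 in.
Required leg w = t_e / 0.707 = 0.518 in → use 9/16 in.

w = 9/16 in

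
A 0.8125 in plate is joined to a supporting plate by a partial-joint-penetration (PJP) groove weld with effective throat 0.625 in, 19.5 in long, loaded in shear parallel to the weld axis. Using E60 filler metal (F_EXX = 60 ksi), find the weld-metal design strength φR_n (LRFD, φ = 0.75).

Effective throat (given) t_e = 0.625 in.
A_we = 0.625 × 19.5 = 12.19 in².
F_nw = 0.6 F_EXX = 36 ksi.
φR_n = 0.75 × 36 × 12.19 = 329.1 kip.

φR_n ≈ 329 kip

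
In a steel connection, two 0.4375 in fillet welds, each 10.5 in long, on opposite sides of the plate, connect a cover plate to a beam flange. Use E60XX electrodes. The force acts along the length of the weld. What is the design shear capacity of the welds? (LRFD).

E60XX → F_EXX = 60 ksi.
Effective throat t_e = 0.707 × 0.4375 = 0.3093 in.
Total length L = 21 in; A_we = 0.3093 × 21 = 6.496 in².
F_nw = 0.6 F_EXX = 0.6 × 60 = 36 ksi.
φR_n = 0.75 × 36 × 6.496 = 175.4 kip.

φR_n ≈ 175 kip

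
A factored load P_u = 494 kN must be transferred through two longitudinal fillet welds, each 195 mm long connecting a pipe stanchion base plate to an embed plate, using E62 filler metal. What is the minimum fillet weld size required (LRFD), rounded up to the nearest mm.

E62XX → F_EXX = 620 MPa.
Total weld length L = 390 mm.
Required throat t_e = P_u / (φ × 0.6 F_EXX × L) = 494 / (0.75 × 0.6 × 620 × 390 × 10⁻³) = 4.54 mm.
Required leg w = t_e / 0.707 = 6.422 mm → use 7 mm.

w = 7 mm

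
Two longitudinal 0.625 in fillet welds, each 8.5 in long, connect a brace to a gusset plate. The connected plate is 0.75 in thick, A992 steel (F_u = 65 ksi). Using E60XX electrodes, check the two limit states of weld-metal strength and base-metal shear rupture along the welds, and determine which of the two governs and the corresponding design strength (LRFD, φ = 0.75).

E60XX → F_EXX = 60 ksi.
t_e = 0.707 × 0.625 = 0.4419 in; L = 17 in.
Weld metal: φR_n = 0.75 × 0.6 × 60 × 0.4419 × 17 = 202.8 kips.
Base metal (shear rupture): φR_n = 0.75 × 0.6 × 65 × 0.75 × 17 = 372.9 kips.
Governing: weld metal.

φR_n ≈ 203 kips (weld metal governs)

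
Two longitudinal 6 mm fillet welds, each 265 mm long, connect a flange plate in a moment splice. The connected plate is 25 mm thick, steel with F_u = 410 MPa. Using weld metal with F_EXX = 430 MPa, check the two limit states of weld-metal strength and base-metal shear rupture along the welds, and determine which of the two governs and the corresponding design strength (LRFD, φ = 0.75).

φR_n ≈ 435 kN (weld metal governs)

t_e = 0.707 × 6 = 4.242 mm; L = 530 mm.
Weld metal: φR_n = 0.75 × 0.6 × 430 × 4.242 × 530 × 10⁻³ = 435 kN.
Base metal (shear rupture): φR_n = 0.75 × 0.6 × 410 × 25 × 530 × 10⁻³ = 2445 kN.
Governing: weld metal.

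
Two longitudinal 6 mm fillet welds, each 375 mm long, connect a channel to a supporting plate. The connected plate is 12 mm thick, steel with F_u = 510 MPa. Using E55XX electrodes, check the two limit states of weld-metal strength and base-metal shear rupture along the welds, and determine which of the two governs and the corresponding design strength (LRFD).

φR_n ≈ 787 kN (weld metal governs)

E55XX → F_EXX = 550 MPa.
t_e = 0.707 × 6 = 4.242 mm; L = 750 mm.
Weld metal: φR_n = 0.75 × 0.6 × 550 × 4.242 × 750 × 10⁻³ = 787.4 kN.
Base metal (shear rupture): φR_n = 0.75 × 0.6 × 510 × 12 × 750 × 10⁻³ = 2066 kN.
Governing: weld metal.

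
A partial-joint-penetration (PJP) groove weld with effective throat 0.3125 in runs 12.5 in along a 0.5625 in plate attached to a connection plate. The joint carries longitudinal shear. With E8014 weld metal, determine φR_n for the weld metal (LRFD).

φR_n ≈ 141 kip

E80XX → F_EXX = 80 ksi.
Effective throat (given) t_e = 0.3125 in.
A_we = 0.3125 × 12.5 = 3.906 in².
F_nw = 0.6 F_EXX = 48 ksi.
φR_n = 0.75 × 48 × 3.906 = 140.6 kip.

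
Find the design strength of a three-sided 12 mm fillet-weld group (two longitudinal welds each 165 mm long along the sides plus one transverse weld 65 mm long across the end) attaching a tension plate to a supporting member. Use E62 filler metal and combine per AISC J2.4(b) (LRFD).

E62XX → F_EXX = 620 MPa.
t_e = 0.707 × 12 = 8.484 mm.
R_nwl = 0.6 × 620 × 8.484 × 330 × 10⁻³ = 1041 kN (longitudinal, 2 welds).
R_nwt = 0.6 × 620 × 8.484 × 65 × 10⁻³ = 205.1 kN (transverse, base value).
(i) R_nwl + R_nwt = 1247 kN; (ii) 0.85 R_nwl + 1.5 R_nwt = 1193 kN.
R_n = max = 1247 kN [governs: (i)]; φR_n = 935 kN.

φR_n ≈ 935 kN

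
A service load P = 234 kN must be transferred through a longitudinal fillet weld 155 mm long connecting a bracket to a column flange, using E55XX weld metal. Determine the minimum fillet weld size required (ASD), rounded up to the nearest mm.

w = 13 mm

E55XX → F_EXX = 550 MPa.
Total weld length L = 155 mm.
Required throat t_e = P × Ω / (0.6 F_EXX × L) = 234 × 2.0 / (0.6 × 550 × 155 × 10⁻³) = 9.15 mm.
Required leg w = t_e / 0.707 = 12.94 mm → use 13 mm.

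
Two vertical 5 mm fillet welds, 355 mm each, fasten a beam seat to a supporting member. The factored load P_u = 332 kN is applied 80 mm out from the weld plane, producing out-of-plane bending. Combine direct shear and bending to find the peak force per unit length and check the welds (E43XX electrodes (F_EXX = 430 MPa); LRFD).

L_w = 2 × 355 = 710 mm; section modulus (unit throat) S = 2 × L²/6 = 42010 mm².
Direct shear f_v = P/L_w = 332×10³/710 = 467.6 N/mm.
Moment M = P × e = 332×10³ × 80 = 26560000 N·mm; bending f_b = M/S = 632.3 N/mm.
f_max = √(f_v² + f_b²) = √(467.6² + 632.3²) = 786.4 N/mm.
φr_n = 0.75 × 0.6 × 430 × (0.707 × 5) = 684 N/mm → NOT adequate.

f_max ≈ 786 N/mm; NOT adequate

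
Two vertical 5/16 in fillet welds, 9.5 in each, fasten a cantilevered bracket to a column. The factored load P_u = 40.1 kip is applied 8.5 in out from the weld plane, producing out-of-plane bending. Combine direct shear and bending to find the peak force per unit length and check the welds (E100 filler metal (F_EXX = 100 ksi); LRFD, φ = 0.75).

f_max ≈ 11.5 kip/in; NOT adequate

L_w = 2 × 9.5 = 19 in; section modulus (unit throat) S = 2 × L²/6 = 30.08 in².
Direct shear f_v = P/L_w = 40.1/19 = 2.111 kip/in.
Moment M = P × e = 40.1 × 8.5 = 340.85 kip·in; bending f_b = M/S = 11.33 kip/in.
f_max = √(f_v² + f_b²) = √(2.111² + 11.33²) = 11.53 kip/in.
φr_n = 0.75 × 0.6 × 100 × (0.707 × 0.3125) = 9.942 kip/in → NOT adequate.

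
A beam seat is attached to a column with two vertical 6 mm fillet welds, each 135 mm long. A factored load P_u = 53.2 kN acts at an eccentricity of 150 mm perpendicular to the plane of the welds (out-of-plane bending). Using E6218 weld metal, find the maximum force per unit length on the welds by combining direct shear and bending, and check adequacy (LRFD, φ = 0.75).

E62XX → F_EXX = 620 MPa.
L_w = 2 × 135 = 270 mm; section modulus (unit throat) S = 2 × L²/6 = 6075 mm².
Direct shear f_v = P/L_w = 53.2×10³/270 = 197 N/mm.
Moment M = P × e = 53.2×10³ × 150 = 7980000 N·mm; bending f_b = M/S = 1314 N/mm.
f_max = √(f_v² + f_b²) = √(197² + 1314²) = 1328 N/mm.
φr_n = 0.75 × 0.6 × 620 × (0.707 × 6) = 1184 N/mm → NOT adequate.

f_max ≈ 1330 N/mm; NOT adequate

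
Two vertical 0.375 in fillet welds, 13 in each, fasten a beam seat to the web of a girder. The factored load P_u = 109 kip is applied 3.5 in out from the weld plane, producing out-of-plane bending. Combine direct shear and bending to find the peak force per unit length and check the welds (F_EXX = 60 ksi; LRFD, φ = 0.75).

f_max ≈ 7.96 kip/in; NOT adequate

L_w = 2 × 13 = 26 in; section modulus (unit throat) S = 2 × L²/6 = 56.33 in².
Direct shear f_v = P/L_w = 109/26 = 4.192 kip/in.
Moment M = P × e = 109 × 3.5 = 381.5 kip·in; bending f_b = M/S = 6.772 kip/in.
f_max = √(f_v² + f_b²) = √(4.192² + 6.772²) = 7.965 kip/in.
φr_n = 0.75 × 0.6 × 60 × (0.707 × 0.375) = 7.158 kip/in → NOT adequate.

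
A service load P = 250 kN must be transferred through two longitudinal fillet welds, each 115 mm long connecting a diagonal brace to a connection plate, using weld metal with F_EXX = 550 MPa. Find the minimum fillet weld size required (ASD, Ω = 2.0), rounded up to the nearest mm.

Total weld length L = 230 mm.
Required throat t_e = P × Ω / (0.6 F_EXX × L) = 250 × 2.0 / (0.6 × 550 × 230 × 10⁻³) = 6.588 mm.
Required leg w = t_e / 0.707 = 9.318 mm → use 10 mm.

w = 10 mm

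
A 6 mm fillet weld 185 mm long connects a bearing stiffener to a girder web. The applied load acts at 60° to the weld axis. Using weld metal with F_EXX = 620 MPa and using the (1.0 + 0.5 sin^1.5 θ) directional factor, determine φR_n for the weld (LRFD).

φR_n ≈ 307 kN

t_e = 0.707 × 6 = 4.242 mm; A_we = 4.242 × 185 = 784.8 mm².
Directional factor: 1.0 + 0.5 sin^1.5(60°) = 1.403.
F_nw = 0.6 × 620 × 1.403 = 521.9 MPa.
φR_n = 0.75 × 521.9 × 784.8 × 10⁻³ = 307.2 kN.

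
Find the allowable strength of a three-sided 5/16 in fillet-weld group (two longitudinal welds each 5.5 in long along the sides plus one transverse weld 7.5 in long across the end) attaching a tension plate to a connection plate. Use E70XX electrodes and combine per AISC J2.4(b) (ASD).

E70XX → F_EXX = 70 ksi.
t_e = 0.707 × 0.3125 = 0.2209 in.
R_nwl = 0.6 × 70 × 0.2209 × 11 = 102.1 kip (longitudinal, 2 welds).
R_nwt = 0.6 × 70 × 0.2209 × 7.5 = 69.6 kip (transverse, base value).
(i) R_nwl + R_nwt = 171.7 kip; (ii) 0.85 R_nwl + 1.5 R_nwt = 191.2 kip.
R_n = max = 191.2 kip [governs: (ii)]; R_n/Ω = 95.58 kip.

R_n/Ω ≈ 95.6 kip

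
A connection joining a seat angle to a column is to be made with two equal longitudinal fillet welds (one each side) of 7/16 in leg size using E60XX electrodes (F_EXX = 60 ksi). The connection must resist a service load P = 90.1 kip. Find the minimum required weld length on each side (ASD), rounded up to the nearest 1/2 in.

L = 8.5 in on each side

Throat t_e = 0.707 × 0.4375 = 0.3093 in.
r_n/Ω = (0.6 × 60 × 0.3093) / 2.0 = 5.568 kip/in.
L_req = P / (r_n/Ω) = 90.1 / 5.568 = 16.18 in total.
Per side: 16.18 / 2 = 8.091 in.
Round up → use L = 8.5 in on each side.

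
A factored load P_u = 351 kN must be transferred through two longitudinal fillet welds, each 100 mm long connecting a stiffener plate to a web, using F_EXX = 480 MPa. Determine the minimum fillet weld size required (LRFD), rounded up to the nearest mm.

Total weld length L = 200 mm.
Required throat t_e = P_u / (φ × 0.6 F_EXX × L) = 351 / (0.75 × 0.6 × 480 × 200 × 10⁻³) = 8.125 mm.
Required leg w = t_e / 0.707 = 11.49 mm → use 12 mm.

w = 12 mm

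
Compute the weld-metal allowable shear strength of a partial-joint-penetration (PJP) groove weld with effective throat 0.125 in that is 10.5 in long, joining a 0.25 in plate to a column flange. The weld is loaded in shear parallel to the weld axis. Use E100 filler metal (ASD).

E100XX → F_EXX = 100 ksi.
Effective throat (given) t_e = 0.125 in.
A_we = 0.125 × 10.5 = 1.312 in².
F_nw = 0.6 F_EXX = 60 ksi.
R_n/Ω = (60 × 1.312) / 2.0 = 39.38 kip.

R_n/Ω ≈ 39.4 kip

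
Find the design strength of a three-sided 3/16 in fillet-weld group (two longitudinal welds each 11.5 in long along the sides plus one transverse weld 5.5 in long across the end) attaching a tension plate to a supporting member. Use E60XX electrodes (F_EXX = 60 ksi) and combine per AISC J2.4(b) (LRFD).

t_e = 0.707 × 0.1875 = 0.1326 in.
R_nwl = 0.6 × 60 × 0.1326 × 23 = 109.8 kip (longitudinal, 2 welds).
R_nwt = 0.6 × 60 × 0.1326 × 5.5 = 26.25 kip (transverse, base value).
(i) R_nwl + R_nwt = 136 kip; (ii) 0.85 R_nwl + 1.5 R_nwt = 132.7 kip.
R_n = max = 136 kip [governs: (i)]; φR_n = 102 kip.

φR_n ≈ 102 kip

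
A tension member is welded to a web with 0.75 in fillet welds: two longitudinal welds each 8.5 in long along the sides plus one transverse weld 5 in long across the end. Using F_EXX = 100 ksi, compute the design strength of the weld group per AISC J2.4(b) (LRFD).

φR_n ≈ 525 kip

t_e = 0.707 × 0.75 = 0.5302 in.
R_nwl = 0.6 × 100 × 0.5302 × 17 = 540.9 kip (longitudinal, 2 welds).
R_nwt = 0.6 × 100 × 0.5302 × 5 = 159.1 kip (transverse, base value).
(i) R_nwl + R_nwt = 699.9 kip; (ii) 0.85 R_nwl + 1.5 R_nwt = 698.3 kip.
R_n = max = 699.9 kip [governs: (i)]; φR_n = 524.9 kip.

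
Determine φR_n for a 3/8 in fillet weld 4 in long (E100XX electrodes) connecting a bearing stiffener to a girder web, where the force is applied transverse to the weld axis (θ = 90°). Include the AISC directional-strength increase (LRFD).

φR_n ≈ 71.6 kip

E100XX → F_EXX = 100 ksi.
t_e = 0.707 × 0.375 = 0.2651 in; A_we = 0.2651 × 4 = 1.06 in².
Directional factor: 1.0 + 0.5 sin^1.5(90°) = 1.5.
F_nw = 0.6 × 100 × 1.5 = 90 ksi.
φR_n = 0.75 × 90 × 1.06 = 71.58 kip.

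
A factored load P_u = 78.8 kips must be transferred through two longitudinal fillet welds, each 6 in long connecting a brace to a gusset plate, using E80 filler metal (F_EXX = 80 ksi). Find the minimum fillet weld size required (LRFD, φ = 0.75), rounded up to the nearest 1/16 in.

Total weld length L = 12 in.
Required throat t_e = P_u / (φ × 0.6 F_EXX × L) = 78.8 / (0.75 × 0.6 × 80 × 12) = 0.1824 in.
Required leg w = t_e / 0.707 = 0.258 in → use 5/16 in.

w = 5/16 in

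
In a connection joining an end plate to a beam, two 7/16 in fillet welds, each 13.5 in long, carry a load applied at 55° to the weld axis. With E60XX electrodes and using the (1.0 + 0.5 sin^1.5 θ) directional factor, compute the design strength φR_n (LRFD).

φR_n ≈ 309 kip

E60XX → F_EXX = 60 ksi.
t_e = 0.707 × 0.4375 = 0.3093 in; A_we = 0.3093 × 27 = 8.351 in².
Directional factor: 1.0 + 0.5 sin^1.5(55°) = 1.371.
F_nw = 0.6 × 60 × 1.371 = 49.35 ksi.
φR_n = 0.75 × 49.35 × 8.351 = 309.1 kip.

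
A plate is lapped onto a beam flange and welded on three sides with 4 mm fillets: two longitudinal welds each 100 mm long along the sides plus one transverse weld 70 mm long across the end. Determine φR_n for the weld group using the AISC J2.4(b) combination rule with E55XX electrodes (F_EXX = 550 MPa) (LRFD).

t_e = 0.707 × 4 = 2.828 mm.
R_nwl = 0.6 × 550 × 2.828 × 200 × 10⁻³ = 186.6 kN (longitudinal, 2 welds).
R_nwt = 0.6 × 550 × 2.828 × 70 × 10⁻³ = 65.33 kN (transverse, base value).
(i) R_nwl + R_nwt = 252 kN; (ii) 0.85 R_nwl + 1.5 R_nwt = 256.6 kN.
R_n = max = 256.6 kN [governs: (ii)]; φR_n = 192.5 kN.

φR_n ≈ 192 kN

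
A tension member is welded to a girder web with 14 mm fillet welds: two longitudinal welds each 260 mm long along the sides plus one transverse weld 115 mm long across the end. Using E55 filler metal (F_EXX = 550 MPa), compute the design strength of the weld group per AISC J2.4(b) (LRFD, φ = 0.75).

φR_n ≈ 1560 kN

t_e = 0.707 × 14 = 9.898 mm.
R_nwl = 0.6 × 550 × 9.898 × 520 × 10⁻³ = 1698 kN (longitudinal, 2 welds).
R_nwt = 0.6 × 550 × 9.898 × 115 × 10⁻³ = 375.6 kN (transverse, base value).
(i) R_nwl + R_nwt = 2074 kN; (ii) 0.85 R_nwl + 1.5 R_nwt = 2007 kN.
R_n = max = 2074 kN [governs: (i)]; φR_n = 1556 kN.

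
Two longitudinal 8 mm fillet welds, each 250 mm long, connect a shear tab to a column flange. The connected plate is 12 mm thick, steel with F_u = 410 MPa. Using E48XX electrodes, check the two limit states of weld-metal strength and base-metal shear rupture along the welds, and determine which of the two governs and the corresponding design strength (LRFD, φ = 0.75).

E48XX → F_EXX = 480 MPa.
t_e = 0.707 × 8 = 5.656 mm; L = 500 mm.
Weld metal: φR_n = 0.75 × 0.6 × 480 × 5.656 × 500 × 10⁻³ = 610.8 kN.
Base metal (shear rupture): φR_n = 0.75 × 0.6 × 410 × 12 × 500 × 10⁻³ = 1107 kN.
Governing: weld metal.

φR_n ≈ 611 kN (weld metal governs)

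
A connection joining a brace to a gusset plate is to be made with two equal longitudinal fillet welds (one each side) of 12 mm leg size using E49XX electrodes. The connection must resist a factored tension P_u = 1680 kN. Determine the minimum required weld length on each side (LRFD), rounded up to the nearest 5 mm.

E49XX → F_EXX = 490 MPa.
Throat t_e = 0.707 × 12 = 8.484 mm.
φr_n = 0.75 × 0.6 × 490 × 8.484 × 10⁻³ = 1.871 kN/mm.
L_req = P_u / φr_n = 1680 / 1.871 = 898 mm total.
Per side: 898 / 2 = 449 mm.
Round up → use L = 450 mm on each side.

L = 450 mm on each side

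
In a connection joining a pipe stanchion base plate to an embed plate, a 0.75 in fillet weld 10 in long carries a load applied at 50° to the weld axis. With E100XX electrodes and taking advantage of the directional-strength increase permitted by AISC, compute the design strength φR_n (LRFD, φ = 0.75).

φR_n ≈ 319 kips

E100XX → F_EXX = 100 ksi.
t_e = 0.707 × 0.75 = 0.5302 in; A_we = 0.5302 × 10 = 5.303 in².
Directional factor: 1.0 + 0.5 sin^1.5(50°) = 1.335.
F_nw = 0.6 × 100 × 1.335 = 80.11 ksi.
φR_n = 0.75 × 80.11 × 5.303 = 318.6 kips.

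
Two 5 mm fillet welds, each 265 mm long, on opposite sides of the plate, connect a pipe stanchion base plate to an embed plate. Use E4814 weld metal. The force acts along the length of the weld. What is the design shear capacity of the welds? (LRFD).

E48XX → F_EXX = 480 MPa.
Effective throat t_e = 0.707 × 5 = 3.535 mm.
Total length L = 530 mm; A_we = 3.535 × 530 = 1874 mm².
F_nw = 0.6 F_EXX = 0.6 × 480 = 288 MPa.
φR_n = 0.75 × 288 × 1874 × 10⁻³ = 404.7 kN.

φR_n ≈ 405 kN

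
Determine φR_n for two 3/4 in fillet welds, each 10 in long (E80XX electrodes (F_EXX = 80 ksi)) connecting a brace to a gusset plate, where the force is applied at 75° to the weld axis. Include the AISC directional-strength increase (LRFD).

φR_n ≈ 563 kips

t_e = 0.707 × 0.75 = 0.5302 in; A_we = 0.5302 × 20 = 10.61 in².
Directional factor: 1.0 + 0.5 sin^1.5(75°) = 1.475.
F_nw = 0.6 × 80 × 1.475 = 70.78 ksi.
φR_n = 0.75 × 70.78 × 10.61 = 563 kips.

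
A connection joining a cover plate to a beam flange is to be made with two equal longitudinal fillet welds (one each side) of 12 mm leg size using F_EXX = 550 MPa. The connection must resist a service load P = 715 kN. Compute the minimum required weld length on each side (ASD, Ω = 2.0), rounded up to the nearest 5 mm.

Throat t_e = 0.707 × 12 = 8.484 mm.
r_n/Ω = (0.6 × 550 × 8.484) / 2.0 = 1400 N/mm = 1.4 kN/mm.
L_req = P / (r_n/Ω) = 715 / 1.4 = 510.8 mm total.
Per side: 510.8 / 2 = 255.4 mm.
Round up → use L = 260 mm on each side.

L = 260 mm on each side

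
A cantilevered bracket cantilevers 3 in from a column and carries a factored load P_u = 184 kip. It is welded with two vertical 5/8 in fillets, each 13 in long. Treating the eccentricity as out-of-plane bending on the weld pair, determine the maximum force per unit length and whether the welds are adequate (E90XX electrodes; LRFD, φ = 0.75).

f_max ≈ 12.1 kip/in; adequate

E90XX → F_EXX = 90 ksi.
L_w = 2 × 13 = 26 in; section modulus (unit throat) S = 2 × L²/6 = 56.33 in².
Direct shear f_v = P/L_w = 184/26 = 7.077 kip/in.
Moment M = P × e = 184 × 3 = 552 kip·in; bending f_b = M/S = 9.799 kip/in.
f_max = √(f_v² + f_b²) = √(7.077² + 9.799²) = 12.09 kip/in.
φr_n = 0.75 × 0.6 × 90 × (0.707 × 0.625) = 17.9 kip/in → adequate.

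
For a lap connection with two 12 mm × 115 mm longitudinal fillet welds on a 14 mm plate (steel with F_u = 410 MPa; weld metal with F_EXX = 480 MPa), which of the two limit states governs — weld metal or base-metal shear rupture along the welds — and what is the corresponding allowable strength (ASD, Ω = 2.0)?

t_e = 0.707 × 12 = 8.484 mm; L = 230 mm.
Weld metal: R_n/Ω = (1/2.0) × 0.6 × 480 × 8.484 × 230 × 10⁻³ = 281 kN.
Base metal (shear rupture): R_n/Ω = (1/2.0) × 0.6 × 410 × 14 × 230 × 10⁻³ = 396.1 kN.
Governing: weld metal.

R_n/Ω ≈ 281 kN (weld metal governs)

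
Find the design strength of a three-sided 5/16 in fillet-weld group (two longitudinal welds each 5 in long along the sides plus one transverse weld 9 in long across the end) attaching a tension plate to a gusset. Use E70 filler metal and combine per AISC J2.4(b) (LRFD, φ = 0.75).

E70XX → F_EXX = 70 ksi.
t_e = 0.707 × 0.3125 = 0.2209 in.
R_nwl = 0.6 × 70 × 0.2209 × 10 = 92.79 kip (longitudinal, 2 welds).
R_nwt = 0.6 × 70 × 0.2209 × 9 = 83.51 kip (transverse, base value).
(i) R_nwl + R_nwt = 176.3 kip; (ii) 0.85 R_nwl + 1.5 R_nwt = 204.1 kip.
R_n = max = 204.1 kip [governs: (ii)]; φR_n = 153.1 kip.

φR_n ≈ 153 kip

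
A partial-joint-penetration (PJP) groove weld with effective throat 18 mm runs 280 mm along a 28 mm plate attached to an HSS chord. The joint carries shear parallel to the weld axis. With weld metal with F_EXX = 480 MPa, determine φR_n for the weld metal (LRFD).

φR_n ≈ 1090 kN

Effective throat (given) t_e = 18 mm.
A_we = 18 × 280 = 5040 mm².
F_nw = 0.6 F_EXX = 288 MPa.
φR_n = 0.75 × 288 × 5040 × 10⁻³ = 1089 kN.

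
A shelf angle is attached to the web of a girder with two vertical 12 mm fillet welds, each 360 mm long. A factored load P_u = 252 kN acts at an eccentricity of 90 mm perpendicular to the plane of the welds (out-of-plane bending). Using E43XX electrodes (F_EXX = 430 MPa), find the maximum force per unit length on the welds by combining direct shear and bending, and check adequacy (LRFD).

f_max ≈ 631 N/mm; adequate

L_w = 2 × 360 = 720 mm; section modulus (unit throat) S = 2 × L²/6 = 43200 mm².
Direct shear f_v = P/L_w = 252×10³/720 = 350 N/mm.
Moment M = P × e = 252×10³ × 90 = 22680000 N·mm; bending f_b = M/S = 525 N/mm.
f_max = √(f_v² + f_b²) = √(350² + 525²) = 631 N/mm.
φr_n = 0.75 × 0.6 × 430 × (0.707 × 12) = 1642 N/mm → adequate.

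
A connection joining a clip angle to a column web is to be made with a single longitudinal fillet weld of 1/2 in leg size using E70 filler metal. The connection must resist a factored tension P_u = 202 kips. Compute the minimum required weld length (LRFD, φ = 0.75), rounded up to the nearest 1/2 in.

L = 18.5 in

E70XX → F_EXX = 70 ksi.
Throat t_e = 0.707 × 0.5 = 0.3535 in.
φr_n = 0.75 × 0.6 × 70 × 0.3535 = 11.14 kips/in.
L_req = P_u / φr_n = 202 / 11.14 = 18.14 in total.
Round up → use L = 18.5 in.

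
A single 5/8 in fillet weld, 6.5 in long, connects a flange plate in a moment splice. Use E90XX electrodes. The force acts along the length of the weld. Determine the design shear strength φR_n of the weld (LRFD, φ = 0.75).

E90XX → F_EXX = 90 ksi.
Effective throat t_e = 0.707 × 0.625 = 0.4419 in.
Total length L = 6.5 in; A_we = 0.4419 × 6.5 = 2.872 in².
F_nw = 0.6 F_EXX = 0.6 × 90 = 54 ksi.
φR_n = 0.75 × 54 × 2.872 = 116.3 kip.

φR_n ≈ 116 kip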